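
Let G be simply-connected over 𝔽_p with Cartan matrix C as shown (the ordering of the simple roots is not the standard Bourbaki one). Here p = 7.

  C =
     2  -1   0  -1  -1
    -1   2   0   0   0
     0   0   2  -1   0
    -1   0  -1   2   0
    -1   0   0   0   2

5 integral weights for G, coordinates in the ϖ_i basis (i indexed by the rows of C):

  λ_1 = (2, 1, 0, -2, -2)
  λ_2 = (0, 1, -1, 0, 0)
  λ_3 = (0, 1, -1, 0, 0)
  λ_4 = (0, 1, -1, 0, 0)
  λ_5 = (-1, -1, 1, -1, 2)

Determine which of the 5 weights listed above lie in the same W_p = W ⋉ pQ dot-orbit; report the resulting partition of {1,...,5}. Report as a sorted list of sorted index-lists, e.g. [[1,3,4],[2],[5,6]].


Dynkin diagram of C (from the 8 off-diagonal −1 entries): D_5.

Each λ_j+ρ reduced to Ā_7; 5-tuples below use C's row order:

  λ_1+ρ ↦ (1, 2, 0, 1, 1) · λ_2+ρ ↦ (1, 2, 0, 1, 1) · λ_3+ρ ↦ (1, 2, 0, 1, 1) · λ_4+ρ ↦ (1, 2, 0, 1, 1) · λ_5+ρ ↦ (0, 0, 2, 0, 3)

2 distinct reps among the 5 weights ⇒ 2 W_7-linkage classes:

[[1, 2, 3, 4], [5]]


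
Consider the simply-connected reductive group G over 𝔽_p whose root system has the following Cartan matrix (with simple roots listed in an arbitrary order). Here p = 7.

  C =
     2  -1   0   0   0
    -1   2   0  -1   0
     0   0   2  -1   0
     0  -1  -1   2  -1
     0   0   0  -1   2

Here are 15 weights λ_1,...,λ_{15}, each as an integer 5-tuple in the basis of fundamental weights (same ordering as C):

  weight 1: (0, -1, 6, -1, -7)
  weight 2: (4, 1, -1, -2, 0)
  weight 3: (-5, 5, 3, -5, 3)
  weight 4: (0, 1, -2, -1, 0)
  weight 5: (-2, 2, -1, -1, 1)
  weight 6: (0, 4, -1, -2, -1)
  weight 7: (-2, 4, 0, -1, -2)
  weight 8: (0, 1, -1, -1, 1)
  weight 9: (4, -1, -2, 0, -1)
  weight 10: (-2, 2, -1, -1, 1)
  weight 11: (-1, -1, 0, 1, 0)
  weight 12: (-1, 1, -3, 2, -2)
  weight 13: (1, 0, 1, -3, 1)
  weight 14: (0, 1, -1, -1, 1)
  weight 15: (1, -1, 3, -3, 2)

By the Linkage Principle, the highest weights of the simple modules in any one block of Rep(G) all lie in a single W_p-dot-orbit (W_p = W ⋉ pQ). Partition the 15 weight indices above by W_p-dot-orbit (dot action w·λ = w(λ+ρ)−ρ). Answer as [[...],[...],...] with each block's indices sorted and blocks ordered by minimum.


C ↔ D_5 under row/col permutation; |W(D_5)| = 1920.

Each λ_j+ρ reduced to Ā_7; 5-tuples below use C's row order:

  λ_1+ρ ↦ (5, 0, 1, 0, 0)
  λ_2+ρ ↦ (5, 0, 1, 0, 0)
  λ_3+ρ ↦ (1, 1, 0, 1, 0)
  λ_4+ρ ↦ (1, 1, 0, 1, 0)
  λ_5+ρ ↦ (1, 2, 0, 0, 2)
  λ_6+ρ ↦ (1, 1, 0, 1, 0)
  λ_7+ρ ↦ (1, 1, 0, 1, 0)
  λ_8+ρ ↦ (1, 2, 0, 0, 2)
  λ_9+ρ ↦ (5, 0, 1, 0, 0)
  λ_10+ρ ↦ (1, 2, 0, 0, 2)
  λ_11+ρ ↦ (0, 0, 1, 2, 1)
  λ_12+ρ ↦ (0, 2, 2, 0, 1)
  λ_13+ρ ↦ (1, 1, 0, 1, 0)
  λ_14+ρ ↦ (1, 2, 0, 0, 2)
  λ_15+ρ ↦ (0, 2, 2, 0, 1)

Partition of {1..15} into 5 W_7-dot-orbits:

[[1, 2, 9], [3, 4, 6, 7, 13], [5, 8, 10, 14], [11], [12, 15]]


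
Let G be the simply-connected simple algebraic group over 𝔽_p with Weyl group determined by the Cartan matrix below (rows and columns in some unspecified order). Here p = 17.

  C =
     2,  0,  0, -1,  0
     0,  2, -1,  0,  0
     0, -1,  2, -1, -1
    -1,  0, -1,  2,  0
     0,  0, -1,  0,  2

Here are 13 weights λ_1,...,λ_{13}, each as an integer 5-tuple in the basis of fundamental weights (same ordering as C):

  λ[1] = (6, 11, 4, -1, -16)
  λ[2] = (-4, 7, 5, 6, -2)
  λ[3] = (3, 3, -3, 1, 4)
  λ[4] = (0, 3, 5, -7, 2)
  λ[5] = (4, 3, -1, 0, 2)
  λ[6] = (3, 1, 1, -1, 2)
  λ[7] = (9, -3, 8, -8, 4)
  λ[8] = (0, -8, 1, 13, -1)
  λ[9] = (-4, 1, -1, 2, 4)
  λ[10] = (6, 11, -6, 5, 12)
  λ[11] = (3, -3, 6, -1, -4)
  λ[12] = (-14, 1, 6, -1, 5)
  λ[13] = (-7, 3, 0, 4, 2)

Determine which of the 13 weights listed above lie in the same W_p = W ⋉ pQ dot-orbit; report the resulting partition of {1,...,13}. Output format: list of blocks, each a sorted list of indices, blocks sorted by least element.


C ↔ D_5 under row/col permutation; |W(D_5)| = 1920.

λ_j+ρ reflected into Ā_17 (⟨·,θ^∨⟩≤17); 5-tuples as given:

    1: (3, 2, 0, 0, 5)
    2: (5, 4, 0, 1, 3)
    3: (4, 2, 2, 0, 3)
    4: (5, 4, 0, 1, 3)
    5: (5, 4, 0, 1, 3)
    6: (4, 2, 2, 0, 3)
    7: (3, 2, 0, 0, 5)
    8: (1, 2, 0, 0, 5)
    9: (3, 2, 0, 0, 5)
    10: (5, 4, 0, 1, 3)
    11: (4, 2, 2, 0, 3)
    12: (0, 4, 2, 2, 0)
    13: (5, 4, 0, 1, 3)

These 13 weights hit 5 W_17-dot-orbits; sizes (3, 5, 3, 1, 1):

[[1, 7, 9], [2, 4, 5, 10, 13], [3, 6, 11], [8], [12]]


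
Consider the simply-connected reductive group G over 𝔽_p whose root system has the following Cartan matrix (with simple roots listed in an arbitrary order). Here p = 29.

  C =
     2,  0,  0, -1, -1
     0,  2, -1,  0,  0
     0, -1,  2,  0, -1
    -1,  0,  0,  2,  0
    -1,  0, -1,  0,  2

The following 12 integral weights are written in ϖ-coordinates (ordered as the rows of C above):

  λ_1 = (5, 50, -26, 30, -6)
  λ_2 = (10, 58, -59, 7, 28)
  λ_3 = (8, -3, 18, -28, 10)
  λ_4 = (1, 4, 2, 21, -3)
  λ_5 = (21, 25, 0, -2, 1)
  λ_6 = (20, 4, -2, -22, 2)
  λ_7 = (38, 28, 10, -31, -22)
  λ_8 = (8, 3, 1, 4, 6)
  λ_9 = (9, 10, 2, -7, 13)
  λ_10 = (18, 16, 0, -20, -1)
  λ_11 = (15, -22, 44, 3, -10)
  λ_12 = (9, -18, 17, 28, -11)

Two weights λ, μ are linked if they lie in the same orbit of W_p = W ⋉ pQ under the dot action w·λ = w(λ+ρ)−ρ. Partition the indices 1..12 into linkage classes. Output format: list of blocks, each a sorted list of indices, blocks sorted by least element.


Dynkin diagram of C (from the 8 off-diagonal −1 entries): A_5.

Alcove-folded reps (p=29, 12 weights, presented ϖ-order):

    λ_1 → (0, 4, 1, 21, 2)
    λ_2 → (0, 9, 1, 11, 0)
    λ_3 → (10, 8, 2, 1, 7)
    λ_4 → (0, 4, 1, 21, 2)
    λ_5 → (0, 4, 1, 21, 2)
    λ_6 → (0, 4, 1, 21, 2)
    λ_7 → (0, 9, 1, 11, 0)
    λ_8 → (9, 4, 2, 5, 7)
    λ_9 → (1, 2, 3, 3, 14)
    λ_10 → (0, 9, 1, 11, 0)
    λ_11 → (9, 4, 2, 5, 7)
    λ_12 → (0, 9, 1, 11, 0)

Linkage partition of the 12 weights (5 classes, p=29):

[[1, 4, 5, 6], [2, 7, 10, 12], [3], [8, 11], [9]]


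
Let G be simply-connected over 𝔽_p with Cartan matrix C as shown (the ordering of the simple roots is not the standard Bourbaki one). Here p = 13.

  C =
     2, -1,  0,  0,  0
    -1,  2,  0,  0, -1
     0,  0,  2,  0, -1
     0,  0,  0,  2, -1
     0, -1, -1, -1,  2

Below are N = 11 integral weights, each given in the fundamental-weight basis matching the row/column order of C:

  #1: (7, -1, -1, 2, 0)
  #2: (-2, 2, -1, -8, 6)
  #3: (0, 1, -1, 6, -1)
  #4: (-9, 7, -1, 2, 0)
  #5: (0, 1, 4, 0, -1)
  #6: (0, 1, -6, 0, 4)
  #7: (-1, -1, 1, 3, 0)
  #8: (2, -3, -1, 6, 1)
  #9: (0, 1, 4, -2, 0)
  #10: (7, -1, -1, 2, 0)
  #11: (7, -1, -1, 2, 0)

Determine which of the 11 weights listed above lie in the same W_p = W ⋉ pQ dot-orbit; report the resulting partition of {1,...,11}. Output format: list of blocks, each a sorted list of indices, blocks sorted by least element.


Root system D_5: the 5×5 matrix C matches after relabeling.

Each λ_j+ρ reduced to Ā_13; 5-tuples below use C's row order:

    λ_1+ρ ↦ (8, 0, 0, 3, 1)
    λ_2+ρ ↦ (1, 2, 0, 7, 0)
    λ_3+ρ ↦ (1, 2, 0, 7, 0)
    λ_4+ρ ↦ (8, 0, 0, 3, 1)
    λ_5+ρ ↦ (1, 2, 5, 1, 0)
    λ_6+ρ ↦ (1, 2, 5, 1, 0)
    λ_7+ρ ↦ (0, 0, 2, 4, 1)
    λ_8+ρ ↦ (1, 2, 0, 7, 0)
    λ_9+ρ ↦ (1, 2, 5, 1, 0)
    λ_10+ρ ↦ (8, 0, 0, 3, 1)
    λ_11+ρ ↦ (8, 0, 0, 3, 1)

Partition of {1..11} into 4 W_13-dot-orbits:

[[1, 4, 10, 11], [2, 3, 8], [5, 6, 9], [7]]


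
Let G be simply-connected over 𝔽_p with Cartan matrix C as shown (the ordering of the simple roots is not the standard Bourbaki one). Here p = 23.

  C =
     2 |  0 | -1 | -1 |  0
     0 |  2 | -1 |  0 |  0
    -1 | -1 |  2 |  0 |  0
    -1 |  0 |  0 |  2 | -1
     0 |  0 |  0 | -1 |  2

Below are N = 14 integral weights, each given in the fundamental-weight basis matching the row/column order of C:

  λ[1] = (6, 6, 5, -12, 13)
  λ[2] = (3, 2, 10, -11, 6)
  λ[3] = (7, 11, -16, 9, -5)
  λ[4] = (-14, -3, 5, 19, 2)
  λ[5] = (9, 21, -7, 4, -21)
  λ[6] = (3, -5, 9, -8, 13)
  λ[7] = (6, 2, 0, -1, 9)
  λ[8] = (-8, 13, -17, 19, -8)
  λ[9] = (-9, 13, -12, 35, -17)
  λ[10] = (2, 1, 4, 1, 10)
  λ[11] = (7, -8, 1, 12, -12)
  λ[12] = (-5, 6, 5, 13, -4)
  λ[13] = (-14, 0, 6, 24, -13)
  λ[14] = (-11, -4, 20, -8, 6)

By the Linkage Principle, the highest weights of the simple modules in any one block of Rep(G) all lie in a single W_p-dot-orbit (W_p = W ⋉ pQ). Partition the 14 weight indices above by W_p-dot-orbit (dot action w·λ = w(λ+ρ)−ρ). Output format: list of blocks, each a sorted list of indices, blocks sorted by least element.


Dynkin diagram of C (from the 8 off-diagonal −1 entries): A_5.

W_23-reps of the 14 weights in Ā_23 (same 5-coord order as C):

  λ_1 → (4, 7, 2, 7, 3);  λ_2 → (6, 3, 5, 1, 3);  λ_3 → (6, 3, 5, 1, 3);  λ_4 → (4, 7, 2, 7, 3);  λ_5 → (6, 3, 5, 1, 3);  λ_6 → (3, 4, 3, 4, 7);  λ_7 → (7, 3, 1, 0, 10);  λ_8 → (4, 7, 2, 7, 3);  λ_9 → (6, 3, 5, 1, 3);  λ_10 → (3, 2, 5, 2, 11);  λ_11 → (3, 2, 5, 2, 11);  λ_12 → (4, 7, 2, 7, 3);  λ_13 → (7, 3, 1, 0, 10);  λ_14 → (7, 3, 1, 0, 10)

5 distinct reps among the 14 weights ⇒ 5 W_23-linkage classes:

[[1, 4, 8, 12], [2, 3, 5, 9], [6], [7, 13, 14], [10, 11]]


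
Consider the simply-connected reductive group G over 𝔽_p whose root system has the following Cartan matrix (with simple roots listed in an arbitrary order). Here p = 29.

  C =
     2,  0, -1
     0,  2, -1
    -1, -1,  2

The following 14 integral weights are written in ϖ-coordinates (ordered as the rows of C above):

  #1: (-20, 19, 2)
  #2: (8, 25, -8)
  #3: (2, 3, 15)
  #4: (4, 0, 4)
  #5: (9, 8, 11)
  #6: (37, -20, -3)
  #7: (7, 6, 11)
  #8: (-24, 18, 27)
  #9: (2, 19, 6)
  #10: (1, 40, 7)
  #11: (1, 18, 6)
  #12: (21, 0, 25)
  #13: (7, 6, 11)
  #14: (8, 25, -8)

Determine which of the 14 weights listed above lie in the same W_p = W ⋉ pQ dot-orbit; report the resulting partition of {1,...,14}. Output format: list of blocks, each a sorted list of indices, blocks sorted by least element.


Dynkin diagram of C (from the 4 off-diagonal −1 entries): A_3.

Ā_29 reps of the 14 weights (A_3, coords as presented):

    1: (3, 4, 16)
    2: (2, 19, 7)
    3: (3, 4, 16)
    4: (5, 1, 5)
    5: (8, 7, 12)
    6: (8, 7, 12)
    7: (8, 7, 12)
    8: (5, 1, 5)
    9: (2, 19, 7)
    10: (8, 7, 12)
    11: (2, 19, 7)
    12: (2, 19, 7)
    13: (8, 7, 12)
    14: (2, 19, 7)

These 14 weights hit 4 W_29-dot-orbits; sizes (2, 5, 2, 5):

[[1, 3], [2, 9, 11, 12, 14], [4, 8], [5, 6, 7, 10, 13]]


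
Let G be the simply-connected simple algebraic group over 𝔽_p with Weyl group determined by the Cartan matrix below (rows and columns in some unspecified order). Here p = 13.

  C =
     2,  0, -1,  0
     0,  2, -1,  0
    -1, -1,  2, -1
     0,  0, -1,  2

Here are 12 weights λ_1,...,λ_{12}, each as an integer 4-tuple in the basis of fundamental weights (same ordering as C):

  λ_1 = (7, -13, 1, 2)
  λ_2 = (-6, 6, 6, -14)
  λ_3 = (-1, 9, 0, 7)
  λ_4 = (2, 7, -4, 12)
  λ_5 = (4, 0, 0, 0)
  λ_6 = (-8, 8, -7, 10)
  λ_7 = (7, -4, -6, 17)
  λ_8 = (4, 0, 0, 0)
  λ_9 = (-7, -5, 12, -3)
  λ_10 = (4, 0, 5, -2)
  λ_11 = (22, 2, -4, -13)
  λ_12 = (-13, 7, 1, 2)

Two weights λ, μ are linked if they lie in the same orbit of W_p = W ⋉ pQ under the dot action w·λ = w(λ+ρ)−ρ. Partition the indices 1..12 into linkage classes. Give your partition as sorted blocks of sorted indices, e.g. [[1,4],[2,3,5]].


Dynkin diagram of C (from the 6 off-diagonal −1 entries): D_4.

λ_j+ρ reflected into Ā_13 (⟨·,θ^∨⟩≤13); 4-tuples as given:

  1: (2, 2, 1, 7);  2: (6, 4, 0, 2);  3: (6, 4, 0, 2);  4: (5, 0, 0, 5);  5: (5, 1, 1, 1);  6: (6, 4, 0, 2);  7: (5, 0, 0, 5);  8: (5, 1, 1, 1);  9: (6, 4, 0, 2);  10: (5, 1, 1, 1);  11: (2, 2, 1, 7);  12: (2, 2, 1, 7)

Grouping the 12 weights by Ā_13-representative: 4 linkage classes.

[[1, 11, 12], [2, 3, 6, 9], [4, 7], [5, 8, 10]]


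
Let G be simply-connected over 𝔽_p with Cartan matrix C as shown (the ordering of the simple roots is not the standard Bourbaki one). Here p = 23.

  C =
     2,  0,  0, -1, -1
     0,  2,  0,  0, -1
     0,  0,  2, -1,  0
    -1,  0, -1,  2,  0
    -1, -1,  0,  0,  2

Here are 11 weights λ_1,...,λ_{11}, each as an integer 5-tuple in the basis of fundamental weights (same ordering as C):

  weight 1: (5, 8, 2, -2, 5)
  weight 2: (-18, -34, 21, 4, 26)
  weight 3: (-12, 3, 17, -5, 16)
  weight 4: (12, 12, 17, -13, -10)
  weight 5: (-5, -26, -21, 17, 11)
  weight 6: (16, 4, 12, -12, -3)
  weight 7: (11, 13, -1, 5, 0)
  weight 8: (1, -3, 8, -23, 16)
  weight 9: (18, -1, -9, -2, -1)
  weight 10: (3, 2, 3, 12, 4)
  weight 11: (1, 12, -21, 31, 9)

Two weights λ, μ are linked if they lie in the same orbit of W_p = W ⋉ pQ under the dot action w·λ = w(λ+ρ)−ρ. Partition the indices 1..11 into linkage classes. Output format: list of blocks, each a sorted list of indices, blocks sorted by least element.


A_5 Cartan matrix, 5 simple roots permuted; ρ=(1,1,1,1,1).

Each λ_j+ρ reduced to Ā_23; 5-tuples below use C's row order:

    1: (5, 9, 2, 1, 6)
    2: (8, 4, 6, 4, 1)
    3: (4, 3, 2, 11, 2)
    4: (8, 4, 6, 4, 1)
    5: (4, 3, 2, 11, 2)
    6: (4, 3, 2, 11, 2)
    7: (8, 4, 6, 4, 1)
    8: (4, 3, 2, 11, 2)
    9: (10, 0, 1, 8, 0)
    10: (4, 3, 2, 11, 2)
    11: (2, 9, 2, 9, 0)

These 11 weights hit 5 W_23-dot-orbits; sizes (1, 3, 5, 1, 1):

[[1], [2, 4, 7], [3, 5, 6, 8, 10], [9], [11]]


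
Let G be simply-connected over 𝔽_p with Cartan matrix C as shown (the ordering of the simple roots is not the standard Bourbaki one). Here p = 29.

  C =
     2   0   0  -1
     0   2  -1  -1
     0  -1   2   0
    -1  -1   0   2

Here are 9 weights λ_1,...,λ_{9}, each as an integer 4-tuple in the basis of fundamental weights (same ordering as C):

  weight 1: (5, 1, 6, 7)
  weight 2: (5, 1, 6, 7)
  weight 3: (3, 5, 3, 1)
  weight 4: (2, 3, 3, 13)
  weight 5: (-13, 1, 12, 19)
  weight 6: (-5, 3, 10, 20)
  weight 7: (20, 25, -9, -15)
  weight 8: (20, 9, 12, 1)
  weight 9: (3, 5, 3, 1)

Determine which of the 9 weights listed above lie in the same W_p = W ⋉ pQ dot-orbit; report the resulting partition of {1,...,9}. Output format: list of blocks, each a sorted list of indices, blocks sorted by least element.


Type A_4, rank 4, |W|=120; reorder rows/cols to standard.

Folding the 9 weights λ_j+ρ into Ā_29 (reps in the given 4-coord order):

    [1] (6, 2, 7, 8)
    [2] (6, 2, 7, 8)
    [3] (4, 6, 4, 2)
    [4] (3, 4, 4, 14)
    [5] (6, 2, 7, 8)
    [6] (3, 4, 4, 14)
    [7] (3, 4, 4, 14)
    [8] (4, 6, 4, 2)
    [9] (4, 6, 4, 2)

3 distinct reps among the 9 weights ⇒ 3 W_29-linkage classes:

[[1, 2, 5], [3, 8, 9], [4, 6, 7]]


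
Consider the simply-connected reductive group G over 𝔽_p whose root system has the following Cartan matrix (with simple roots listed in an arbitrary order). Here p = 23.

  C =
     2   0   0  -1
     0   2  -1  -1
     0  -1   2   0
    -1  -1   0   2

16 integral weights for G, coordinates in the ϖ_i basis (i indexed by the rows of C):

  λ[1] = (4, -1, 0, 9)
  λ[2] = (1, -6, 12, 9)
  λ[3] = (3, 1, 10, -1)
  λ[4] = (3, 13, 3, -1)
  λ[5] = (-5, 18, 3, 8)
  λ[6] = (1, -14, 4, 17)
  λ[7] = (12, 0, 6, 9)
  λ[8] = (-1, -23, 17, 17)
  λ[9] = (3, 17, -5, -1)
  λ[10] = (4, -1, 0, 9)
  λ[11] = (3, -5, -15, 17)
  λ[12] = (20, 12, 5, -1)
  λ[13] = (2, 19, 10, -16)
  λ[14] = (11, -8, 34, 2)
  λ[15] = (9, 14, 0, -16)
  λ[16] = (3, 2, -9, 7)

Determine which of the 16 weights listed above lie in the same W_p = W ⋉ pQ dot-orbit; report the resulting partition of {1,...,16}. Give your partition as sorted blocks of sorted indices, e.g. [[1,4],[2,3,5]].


C ↔ A_4 under row/col permutation; |W(A_4)| = 120.

Ā_23 reps of the 16 weights (A_4, coords as presented):

  λ_1+ρ ↦ (5, 0, 1, 10)
  λ_2+ρ ↦ (2, 5, 8, 5)
  λ_3+ρ ↦ (4, 2, 11, 0)
  λ_4+ρ ↦ (4, 14, 4, 0)
  λ_5+ρ ↦ (4, 14, 4, 0)
  λ_6+ρ ↦ (2, 5, 8, 5)
  λ_7+ρ ↦ (5, 0, 1, 10)
  λ_8+ρ ↦ (4, 14, 4, 0)
  λ_9+ρ ↦ (4, 14, 4, 0)
  λ_10+ρ ↦ (5, 0, 1, 10)
  λ_11+ρ ↦ (4, 14, 4, 0)
  λ_12+ρ ↦ (4, 2, 11, 0)
  λ_13+ρ ↦ (4, 5, 3, 3)
  λ_14+ρ ↦ (4, 5, 3, 3)
  λ_15+ρ ↦ (5, 0, 1, 10)
  λ_16+ρ ↦ (4, 5, 3, 3)

5 distinct reps among the 16 weights ⇒ 5 W_23-linkage classes:

[[1, 7, 10, 15], [2, 6], [3, 12], [4, 5, 8, 9, 11], [13, 14, 16]]


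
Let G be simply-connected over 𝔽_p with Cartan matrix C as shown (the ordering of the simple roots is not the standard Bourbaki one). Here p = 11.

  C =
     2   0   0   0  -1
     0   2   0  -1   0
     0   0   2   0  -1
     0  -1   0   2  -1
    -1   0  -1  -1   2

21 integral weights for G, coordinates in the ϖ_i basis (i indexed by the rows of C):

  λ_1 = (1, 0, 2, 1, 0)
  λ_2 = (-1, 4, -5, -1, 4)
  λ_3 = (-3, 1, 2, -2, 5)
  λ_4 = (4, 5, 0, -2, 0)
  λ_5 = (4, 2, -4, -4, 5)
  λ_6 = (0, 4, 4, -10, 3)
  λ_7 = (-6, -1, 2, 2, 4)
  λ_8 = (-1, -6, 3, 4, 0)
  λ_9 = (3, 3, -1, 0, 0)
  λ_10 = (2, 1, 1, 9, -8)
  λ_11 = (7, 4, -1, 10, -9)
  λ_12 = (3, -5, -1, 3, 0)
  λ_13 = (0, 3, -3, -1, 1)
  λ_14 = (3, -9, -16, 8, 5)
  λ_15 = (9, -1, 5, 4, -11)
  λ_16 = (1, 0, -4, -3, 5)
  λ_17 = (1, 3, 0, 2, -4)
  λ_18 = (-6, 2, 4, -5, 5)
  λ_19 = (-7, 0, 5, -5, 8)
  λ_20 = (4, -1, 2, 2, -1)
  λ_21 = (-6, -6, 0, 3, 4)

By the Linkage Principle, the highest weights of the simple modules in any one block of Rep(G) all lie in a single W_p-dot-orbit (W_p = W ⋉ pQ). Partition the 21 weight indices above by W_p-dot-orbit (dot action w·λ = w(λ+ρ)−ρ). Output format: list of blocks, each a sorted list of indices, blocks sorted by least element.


C ↔ D_5 under row/col permutation; |W(D_5)| = 1920.

Alcove-folded reps (p=11, 21 weights, presented ϖ-order):

    λ_1+ρ ↦ (2, 1, 3, 1, 1)
    λ_2+ρ ↦ (0, 5, 4, 0, 1)
    λ_3+ρ ↦ (2, 1, 3, 1, 1)
    λ_4+ρ ↦ (4, 4, 0, 0, 1)
    λ_5+ρ ↦ (5, 0, 3, 0, 0)
    λ_6+ρ ↦ (4, 4, 0, 0, 1)
    λ_7+ρ ↦ (5, 0, 3, 0, 0)
    λ_8+ρ ↦ (0, 5, 4, 0, 1)
    λ_9+ρ ↦ (4, 4, 0, 0, 1)
    λ_10+ρ ↦ (2, 1, 3, 1, 1)
    λ_11+ρ ↦ (5, 0, 3, 0, 0)
    λ_12+ρ ↦ (4, 4, 0, 0, 1)
    λ_13+ρ ↦ (1, 4, 2, 0, 0)
    λ_14+ρ ↦ (1, 4, 2, 0, 0)
    λ_15+ρ ↦ (0, 5, 4, 0, 1)
    λ_16+ρ ↦ (2, 1, 3, 1, 1)
    λ_17+ρ ↦ (1, 4, 2, 0, 0)
    λ_18+ρ ↦ (2, 1, 2, 0, 3)
    λ_19+ρ ↦ (2, 1, 2, 0, 3)
    λ_20+ρ ↦ (5, 0, 3, 0, 0)
    λ_21+ρ ↦ (4, 4, 0, 0, 1)

The 21 indices split into 6 linkage classes (same alcove rep ⇔ same W_11-dot-orbit):

[[1, 3, 10, 16], [2, 8, 15], [4, 6, 9, 12, 21], [5, 7, 11, 20], [13, 14, 17], [18, 19]]


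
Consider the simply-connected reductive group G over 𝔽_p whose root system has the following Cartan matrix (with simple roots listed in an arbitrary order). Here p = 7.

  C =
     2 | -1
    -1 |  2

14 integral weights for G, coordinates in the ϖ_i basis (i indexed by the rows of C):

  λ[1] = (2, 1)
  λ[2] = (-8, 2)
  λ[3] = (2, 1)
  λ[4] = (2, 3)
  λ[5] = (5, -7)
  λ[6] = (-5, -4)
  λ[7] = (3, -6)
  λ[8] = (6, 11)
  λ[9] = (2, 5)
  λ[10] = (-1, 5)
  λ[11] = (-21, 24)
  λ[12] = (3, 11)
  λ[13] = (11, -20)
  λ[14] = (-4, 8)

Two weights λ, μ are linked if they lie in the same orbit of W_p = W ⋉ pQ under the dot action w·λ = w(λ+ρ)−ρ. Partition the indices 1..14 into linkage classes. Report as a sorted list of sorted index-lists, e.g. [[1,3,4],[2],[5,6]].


Dynkin diagram of C (from the 2 off-diagonal −1 entries): A_2.

W_7-reps of the 14 weights in Ā_7 (same 2-coord order as C):

  λ_1 → (3, 2);  λ_2 → (3, 4);  λ_3 → (3, 2);  λ_4 → (3, 4);  λ_5 → (0, 6);  λ_6 → (3, 4);  λ_7 → (1, 4);  λ_8 → (0, 5);  λ_9 → (1, 4);  λ_10 → (0, 6);  λ_11 → (1, 4);  λ_12 → (3, 2);  λ_13 → (0, 5);  λ_14 → (1, 4)

5 distinct reps among the 14 weights ⇒ 5 W_7-linkage classes:

[[1, 3, 12], [2, 4, 6], [5, 10], [7, 9, 11, 14], [8, 13]]


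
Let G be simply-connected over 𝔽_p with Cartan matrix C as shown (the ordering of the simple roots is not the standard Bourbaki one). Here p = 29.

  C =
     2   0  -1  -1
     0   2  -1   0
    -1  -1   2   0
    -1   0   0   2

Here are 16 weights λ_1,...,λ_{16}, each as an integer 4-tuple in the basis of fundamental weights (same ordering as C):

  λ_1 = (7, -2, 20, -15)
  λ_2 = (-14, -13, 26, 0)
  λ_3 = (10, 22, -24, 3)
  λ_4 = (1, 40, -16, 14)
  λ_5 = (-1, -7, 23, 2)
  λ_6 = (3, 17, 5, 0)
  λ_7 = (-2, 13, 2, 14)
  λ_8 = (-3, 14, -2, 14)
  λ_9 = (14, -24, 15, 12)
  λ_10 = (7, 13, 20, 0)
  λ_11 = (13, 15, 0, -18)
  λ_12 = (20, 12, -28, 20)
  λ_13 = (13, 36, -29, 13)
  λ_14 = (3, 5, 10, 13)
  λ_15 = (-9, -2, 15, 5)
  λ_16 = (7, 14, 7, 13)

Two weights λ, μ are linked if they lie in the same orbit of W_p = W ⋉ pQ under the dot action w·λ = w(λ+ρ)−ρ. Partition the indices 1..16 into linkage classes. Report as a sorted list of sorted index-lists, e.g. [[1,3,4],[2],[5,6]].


Type A_4, rank 4, |W|=120; reorder rows/cols to standard.

Each λ_j+ρ reduced to Ā_29; 4-tuples below use C's row order:

  λ_1 → (6, 1, 14, 8)
  λ_2 → (1, 12, 2, 12)
  λ_3 → (4, 0, 11, 8)
  λ_4 → (1, 12, 2, 12)
  λ_5 → (0, 6, 18, 3)
  λ_6 → (4, 18, 6, 1)
  λ_7 → (1, 12, 2, 12)
  λ_8 → (1, 12, 2, 12)
  λ_9 → (6, 1, 7, 2)
  λ_10 → (6, 1, 14, 8)
  λ_11 → (1, 12, 2, 12)
  λ_12 → (6, 1, 7, 2)
  λ_13 → (6, 1, 14, 8)
  λ_14 → (4, 0, 11, 8)
  λ_15 → (6, 1, 7, 2)
  λ_16 → (6, 1, 7, 2)

These 16 weights hit 6 W_29-dot-orbits; sizes (3, 5, 2, 1, 1, 4):

[[1, 10, 13], [2, 4, 7, 8, 11], [3, 14], [5], [6], [9, 12, 15, 16]]


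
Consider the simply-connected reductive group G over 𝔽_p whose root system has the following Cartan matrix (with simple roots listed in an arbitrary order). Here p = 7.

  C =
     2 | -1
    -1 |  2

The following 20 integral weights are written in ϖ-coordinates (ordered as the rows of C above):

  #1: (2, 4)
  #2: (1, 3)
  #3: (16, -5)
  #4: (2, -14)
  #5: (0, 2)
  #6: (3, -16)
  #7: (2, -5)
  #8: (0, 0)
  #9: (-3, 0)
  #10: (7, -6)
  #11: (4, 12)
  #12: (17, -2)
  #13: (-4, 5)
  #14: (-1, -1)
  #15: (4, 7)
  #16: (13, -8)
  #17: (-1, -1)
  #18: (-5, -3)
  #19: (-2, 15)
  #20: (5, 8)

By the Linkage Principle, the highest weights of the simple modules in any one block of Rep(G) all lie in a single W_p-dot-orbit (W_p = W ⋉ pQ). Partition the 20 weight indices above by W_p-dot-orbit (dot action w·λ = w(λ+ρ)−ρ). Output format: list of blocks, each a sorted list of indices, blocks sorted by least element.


C ↔ A_2 under row/col permutation; |W(A_2)| = 6.

Folding the 20 weights λ_j+ρ into Ā_7 (reps in the given 2-coord order):

    [1] (2, 4)
    [2] (2, 4)
    [3] (3, 3)
    [4] (1, 3)
    [5] (1, 3)
    [6] (1, 3)
    [7] (1, 3)
    [8] (1, 1)
    [9] (1, 1)
    [10] (2, 4)
    [11] (2, 4)
    [12] (1, 3)
    [13] (3, 3)
    [14] (0, 0)
    [15] (1, 1)
    [16] (0, 0)
    [17] (0, 0)
    [18] (2, 4)
    [19] (5, 1)
    [20] (1, 1)

Linkage partition of the 20 weights (6 classes, p=7):

[[1, 2, 10, 11, 18], [3, 13], [4, 5, 6, 7, 12], [8, 9, 15, 20], [14, 16, 17], [19]]


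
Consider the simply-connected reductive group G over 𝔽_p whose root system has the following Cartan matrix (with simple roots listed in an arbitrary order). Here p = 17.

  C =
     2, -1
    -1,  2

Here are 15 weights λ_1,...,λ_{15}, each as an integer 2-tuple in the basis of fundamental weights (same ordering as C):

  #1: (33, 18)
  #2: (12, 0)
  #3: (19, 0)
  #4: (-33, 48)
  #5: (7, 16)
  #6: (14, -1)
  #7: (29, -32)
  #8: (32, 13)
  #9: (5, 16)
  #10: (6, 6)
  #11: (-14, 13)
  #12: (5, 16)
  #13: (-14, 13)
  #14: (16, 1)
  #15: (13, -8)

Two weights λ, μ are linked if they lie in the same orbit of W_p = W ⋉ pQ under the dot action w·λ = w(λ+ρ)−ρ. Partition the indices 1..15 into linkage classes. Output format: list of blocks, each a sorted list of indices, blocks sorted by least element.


Dynkin diagram of C (from the 2 off-diagonal −1 entries): A_2.

W_17-reps of the 15 weights in Ā_17 (same 2-coord order as C):

  1: (15, 0) · 2: (13, 1) · 3: (13, 3) · 4: (15, 0) · 5: (0, 9) · 6: (15, 0) · 7: (13, 3) · 8: (13, 3) · 9: (0, 11) · 10: (7, 7) · 11: (13, 1) · 12: (0, 11) · 13: (13, 1) · 14: (15, 0) · 15: (7, 7)

Grouping the 15 weights by Ā_17-representative: 6 linkage classes.

[[1, 4, 6, 14], [2, 11, 13], [3, 7, 8], [5], [9, 12], [10, 15]]


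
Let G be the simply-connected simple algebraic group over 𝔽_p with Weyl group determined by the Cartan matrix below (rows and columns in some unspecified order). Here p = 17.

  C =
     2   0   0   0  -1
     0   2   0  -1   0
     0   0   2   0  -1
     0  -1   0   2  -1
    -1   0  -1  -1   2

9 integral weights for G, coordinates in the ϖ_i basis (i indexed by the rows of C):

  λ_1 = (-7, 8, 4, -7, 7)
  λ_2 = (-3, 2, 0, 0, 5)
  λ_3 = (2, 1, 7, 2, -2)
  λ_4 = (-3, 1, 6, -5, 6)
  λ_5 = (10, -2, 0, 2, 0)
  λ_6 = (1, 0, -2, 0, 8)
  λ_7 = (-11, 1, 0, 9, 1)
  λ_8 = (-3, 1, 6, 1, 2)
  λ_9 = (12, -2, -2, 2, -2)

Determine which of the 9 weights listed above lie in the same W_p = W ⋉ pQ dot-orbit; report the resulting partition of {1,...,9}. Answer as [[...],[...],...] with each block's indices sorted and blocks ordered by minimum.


Type D_5, rank 5, |W|=1920; reorder rows/cols to standard.

Folding the 9 weights λ_j+ρ into Ā_17 (reps in the given 5-coord order):

  1: (2, 3, 1, 1, 4)
  2: (2, 3, 1, 1, 4)
  3: (2, 2, 7, 2, 1)
  4: (2, 2, 7, 2, 1)
  5: (11, 1, 1, 0, 1)
  6: (2, 3, 1, 1, 4)
  7: (2, 2, 7, 2, 1)
  8: (2, 2, 7, 2, 1)
  9: (11, 1, 1, 0, 1)

Grouping the 9 weights by Ā_17-representative: 3 linkage classes.

[[1, 2, 6], [3, 4, 7, 8], [5, 9]]


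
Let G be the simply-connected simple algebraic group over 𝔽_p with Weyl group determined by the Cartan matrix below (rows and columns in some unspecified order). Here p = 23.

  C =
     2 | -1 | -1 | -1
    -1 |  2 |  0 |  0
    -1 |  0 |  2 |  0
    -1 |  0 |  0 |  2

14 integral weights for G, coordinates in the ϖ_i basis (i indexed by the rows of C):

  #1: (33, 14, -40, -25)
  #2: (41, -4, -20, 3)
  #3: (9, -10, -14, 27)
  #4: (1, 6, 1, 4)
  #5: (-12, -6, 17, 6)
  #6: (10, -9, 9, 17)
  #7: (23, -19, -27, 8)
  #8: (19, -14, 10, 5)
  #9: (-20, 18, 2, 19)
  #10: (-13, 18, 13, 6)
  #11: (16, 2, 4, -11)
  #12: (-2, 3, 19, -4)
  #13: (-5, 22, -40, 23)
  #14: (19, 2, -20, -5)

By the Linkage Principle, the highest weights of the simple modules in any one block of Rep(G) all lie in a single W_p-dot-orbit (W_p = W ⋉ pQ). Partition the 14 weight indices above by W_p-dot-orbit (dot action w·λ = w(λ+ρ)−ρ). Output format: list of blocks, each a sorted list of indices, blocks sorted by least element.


C ↔ D_4 under row/col permutation; |W(D_4)| = 192.

Each λ_j+ρ reduced to Ā_23; 4-tuples below use C's row order:

  λ_1 → (2, 1, 3, 8) · λ_2 → (3, 0, 16, 1) · λ_3 → (2, 1, 3, 8) · λ_4 → (2, 7, 2, 5) · λ_5 → (2, 7, 2, 5) · λ_6 → (2, 8, 6, 2) · λ_7 → (2, 1, 3, 8) · λ_8 → (2, 1, 3, 8) · λ_9 → (3, 0, 16, 1) · λ_10 → (2, 7, 2, 5) · λ_11 → (2, 1, 3, 8) · λ_12 → (3, 0, 16, 1) · λ_13 → (3, 0, 16, 1) · λ_14 → (3, 0, 16, 1)

Grouping the 14 weights by Ā_23-representative: 4 linkage classes.

[[1, 3, 7, 8, 11], [2, 9, 12, 13, 14], [4, 5, 10], [6]]


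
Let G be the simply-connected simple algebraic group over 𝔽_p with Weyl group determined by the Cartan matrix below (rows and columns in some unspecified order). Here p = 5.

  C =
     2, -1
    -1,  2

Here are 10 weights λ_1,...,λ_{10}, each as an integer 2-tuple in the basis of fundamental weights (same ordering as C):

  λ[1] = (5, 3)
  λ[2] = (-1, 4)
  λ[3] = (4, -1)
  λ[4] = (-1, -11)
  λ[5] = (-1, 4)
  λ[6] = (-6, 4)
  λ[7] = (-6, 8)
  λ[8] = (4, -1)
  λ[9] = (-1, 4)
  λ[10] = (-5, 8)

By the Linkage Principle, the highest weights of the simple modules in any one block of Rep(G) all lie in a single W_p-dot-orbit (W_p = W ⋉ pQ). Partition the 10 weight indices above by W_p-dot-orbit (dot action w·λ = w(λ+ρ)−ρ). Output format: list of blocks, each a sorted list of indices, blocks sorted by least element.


C ↔ A_2 under row/col permutation; |W(A_2)| = 6.

Ā_5 reps of the 10 weights (A_2, coords as presented):

  [1] (0, 1) · [2] (0, 5) · [3] (5, 0) · [4] (0, 5) · [5] (0, 5) · [6] (5, 0) · [7] (1, 0) · [8] (5, 0) · [9] (0, 5) · [10] (0, 1)

Grouping the 10 weights by Ā_5-representative: 4 linkage classes.

[[1, 10], [2, 4, 5, 9], [3, 6, 8], [7]]


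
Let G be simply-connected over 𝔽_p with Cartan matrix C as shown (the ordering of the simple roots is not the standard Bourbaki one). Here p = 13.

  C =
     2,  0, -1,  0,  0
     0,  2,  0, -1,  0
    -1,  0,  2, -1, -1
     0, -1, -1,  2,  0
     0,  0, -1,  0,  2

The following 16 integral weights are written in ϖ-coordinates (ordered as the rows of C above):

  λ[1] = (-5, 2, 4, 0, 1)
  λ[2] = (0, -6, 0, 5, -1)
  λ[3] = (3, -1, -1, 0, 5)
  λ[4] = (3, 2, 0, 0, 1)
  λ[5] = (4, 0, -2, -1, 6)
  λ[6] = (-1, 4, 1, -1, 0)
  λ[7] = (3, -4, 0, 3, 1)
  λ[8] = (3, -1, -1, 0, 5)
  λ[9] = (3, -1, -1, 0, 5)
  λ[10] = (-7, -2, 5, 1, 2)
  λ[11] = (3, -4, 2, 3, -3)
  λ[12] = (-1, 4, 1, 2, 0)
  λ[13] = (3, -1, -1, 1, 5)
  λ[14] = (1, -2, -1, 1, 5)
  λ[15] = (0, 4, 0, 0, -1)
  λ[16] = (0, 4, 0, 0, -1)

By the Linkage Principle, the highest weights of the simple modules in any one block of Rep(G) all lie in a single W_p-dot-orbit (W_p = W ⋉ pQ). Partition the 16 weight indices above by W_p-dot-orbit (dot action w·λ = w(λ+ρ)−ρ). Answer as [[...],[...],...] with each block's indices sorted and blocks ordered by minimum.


Dynkin diagram of C (from the 8 off-diagonal −1 entries): D_5.

W_13-reps of the 16 weights in Ā_13 (same 5-coord order as C):

    1: (4, 3, 1, 1, 2)
    2: (1, 5, 1, 1, 0)
    3: (4, 0, 0, 1, 6)
    4: (4, 3, 1, 1, 2)
    5: (4, 0, 0, 1, 6)
    6: (0, 5, 2, 0, 1)
    7: (4, 3, 1, 1, 2)
    8: (4, 0, 0, 1, 6)
    9: (4, 0, 0, 1, 6)
    10: (6, 1, 0, 1, 3)
    11: (4, 3, 1, 1, 2)
    12: (0, 5, 2, 0, 1)
    13: (4, 0, 0, 1, 6)
    14: (2, 1, 0, 1, 6)
    15: (1, 5, 1, 1, 0)
    16: (1, 5, 1, 1, 0)

The 16 indices split into 6 linkage classes (same alcove rep ⇔ same W_13-dot-orbit):

[[1, 4, 7, 11], [2, 15, 16], [3, 5, 8, 9, 13], [6, 12], [10], [14]]


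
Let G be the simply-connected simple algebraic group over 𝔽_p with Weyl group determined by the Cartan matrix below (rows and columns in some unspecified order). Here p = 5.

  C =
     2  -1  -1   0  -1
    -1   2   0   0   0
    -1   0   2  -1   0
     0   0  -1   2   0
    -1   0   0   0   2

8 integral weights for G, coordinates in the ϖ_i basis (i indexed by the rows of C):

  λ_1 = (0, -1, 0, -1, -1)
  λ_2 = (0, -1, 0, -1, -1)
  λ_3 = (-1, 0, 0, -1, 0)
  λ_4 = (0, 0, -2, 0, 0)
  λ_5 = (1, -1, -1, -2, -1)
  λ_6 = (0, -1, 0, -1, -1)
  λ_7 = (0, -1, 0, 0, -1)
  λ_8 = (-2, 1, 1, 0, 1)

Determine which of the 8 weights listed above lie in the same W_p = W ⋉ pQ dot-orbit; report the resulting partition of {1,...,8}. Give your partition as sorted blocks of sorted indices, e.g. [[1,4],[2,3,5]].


Cartan matrix: type D_5 (|W|=1920); un-permuting the 5 rows.

Alcove-folded reps (p=5, 8 weights, presented ϖ-order):

  [1] (1, 0, 1, 0, 0)
  [2] (1, 0, 1, 0, 0)
  [3] (0, 1, 1, 0, 1)
  [4] (0, 1, 1, 0, 1)
  [5] (1, 0, 1, 0, 0)
  [6] (1, 0, 1, 0, 0)
  [7] (1, 0, 1, 1, 0)
  [8] (0, 1, 1, 0, 1)

Partition of {1..8} into 3 W_5-dot-orbits:

[[1, 2, 5, 6], [3, 4, 8], [7]]


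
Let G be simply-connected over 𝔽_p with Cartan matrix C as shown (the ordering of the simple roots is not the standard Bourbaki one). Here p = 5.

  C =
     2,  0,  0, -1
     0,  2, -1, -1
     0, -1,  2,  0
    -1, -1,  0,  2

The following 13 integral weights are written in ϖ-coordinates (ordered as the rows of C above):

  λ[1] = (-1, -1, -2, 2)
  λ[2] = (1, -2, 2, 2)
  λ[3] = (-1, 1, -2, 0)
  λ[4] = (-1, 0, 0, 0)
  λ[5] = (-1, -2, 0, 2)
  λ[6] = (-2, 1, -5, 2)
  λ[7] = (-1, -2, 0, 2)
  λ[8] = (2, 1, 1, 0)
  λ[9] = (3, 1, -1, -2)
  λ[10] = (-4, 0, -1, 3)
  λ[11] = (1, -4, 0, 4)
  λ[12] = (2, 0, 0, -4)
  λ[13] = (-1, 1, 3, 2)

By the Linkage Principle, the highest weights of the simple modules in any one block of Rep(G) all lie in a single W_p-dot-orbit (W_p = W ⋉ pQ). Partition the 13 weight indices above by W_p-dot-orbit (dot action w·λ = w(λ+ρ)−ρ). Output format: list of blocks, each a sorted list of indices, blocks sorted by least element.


C ↔ A_4 under row/col permutation; |W(A_4)| = 120.

Alcove-folded reps (p=5, 13 weights, presented ϖ-order):

  [1] (0, 1, 0, 2) · [2] (0, 1, 0, 2) · [3] (0, 1, 1, 1) · [4] (0, 1, 1, 1) · [5] (0, 1, 0, 2) · [6] (1, 2, 2, 0) · [7] (0, 1, 0, 2) · [8] (0, 1, 1, 1) · [9] (3, 1, 0, 1) · [10] (3, 1, 0, 1) · [11] (0, 1, 0, 2) · [12] (0, 1, 1, 1) · [13] (3, 1, 0, 1)

The 13 indices split into 4 linkage classes (same alcove rep ⇔ same W_5-dot-orbit):

[[1, 2, 5, 7, 11], [3, 4, 8, 12], [6], [9, 10, 13]]


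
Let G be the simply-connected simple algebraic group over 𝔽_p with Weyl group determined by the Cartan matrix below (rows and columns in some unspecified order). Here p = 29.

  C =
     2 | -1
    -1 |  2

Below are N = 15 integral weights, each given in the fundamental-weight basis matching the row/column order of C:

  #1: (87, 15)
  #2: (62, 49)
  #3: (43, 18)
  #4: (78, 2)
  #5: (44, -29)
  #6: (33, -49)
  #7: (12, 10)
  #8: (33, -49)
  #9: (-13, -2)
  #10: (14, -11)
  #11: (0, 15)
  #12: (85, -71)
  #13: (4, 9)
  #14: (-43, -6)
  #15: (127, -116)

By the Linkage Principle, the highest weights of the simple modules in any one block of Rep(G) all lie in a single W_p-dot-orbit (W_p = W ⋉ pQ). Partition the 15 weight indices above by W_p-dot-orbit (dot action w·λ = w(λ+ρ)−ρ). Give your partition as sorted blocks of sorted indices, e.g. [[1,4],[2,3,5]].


C ↔ A_2 under row/col permutation; |W(A_2)| = 6.

Each λ_j+ρ reduced to Ā_29; 2-tuples below use C's row order:

  λ_1+ρ ↦ (1, 16);  λ_2+ρ ↦ (3, 5);  λ_3+ρ ↦ (5, 10);  λ_4+ρ ↦ (3, 5);  λ_5+ρ ↦ (1, 12);  λ_6+ρ ↦ (5, 10);  λ_7+ρ ↦ (13, 11);  λ_8+ρ ↦ (5, 10);  λ_9+ρ ↦ (1, 12);  λ_10+ρ ↦ (5, 10);  λ_11+ρ ↦ (1, 16);  λ_12+ρ ↦ (1, 16);  λ_13+ρ ↦ (5, 10);  λ_14+ρ ↦ (13, 11);  λ_15+ρ ↦ (1, 16)

Linkage partition of the 15 weights (5 classes, p=29):

[[1, 11, 12, 15], [2, 4], [3, 6, 8, 10, 13], [5, 9], [7, 14]]


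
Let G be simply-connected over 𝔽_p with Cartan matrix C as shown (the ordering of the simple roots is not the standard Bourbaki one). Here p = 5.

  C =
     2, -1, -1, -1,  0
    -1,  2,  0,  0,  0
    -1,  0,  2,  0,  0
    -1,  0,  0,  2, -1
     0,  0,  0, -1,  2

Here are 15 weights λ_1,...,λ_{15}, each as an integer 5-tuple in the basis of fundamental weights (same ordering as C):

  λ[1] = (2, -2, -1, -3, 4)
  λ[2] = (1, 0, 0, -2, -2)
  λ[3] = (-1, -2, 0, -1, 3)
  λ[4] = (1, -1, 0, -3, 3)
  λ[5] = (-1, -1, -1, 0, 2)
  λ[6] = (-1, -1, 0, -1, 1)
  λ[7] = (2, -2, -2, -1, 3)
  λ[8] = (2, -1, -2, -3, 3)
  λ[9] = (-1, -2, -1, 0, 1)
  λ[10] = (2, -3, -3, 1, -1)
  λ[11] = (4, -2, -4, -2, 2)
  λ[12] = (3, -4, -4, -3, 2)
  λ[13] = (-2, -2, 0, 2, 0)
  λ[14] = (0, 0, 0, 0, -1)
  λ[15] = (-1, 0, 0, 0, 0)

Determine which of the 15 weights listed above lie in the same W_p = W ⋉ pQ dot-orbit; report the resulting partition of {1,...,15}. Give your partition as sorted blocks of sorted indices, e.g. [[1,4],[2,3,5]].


Cartan matrix: type D_5 (|W|=1920); un-permuting the 5 rows.

Ā_5 reps of the 15 weights (D_5, coords as presented):

  [1] (0, 0, 1, 0, 2);  [2] (0, 1, 1, 1, 1);  [3] (0, 0, 0, 1, 3);  [4] (0, 0, 1, 0, 2);  [5] (0, 0, 0, 1, 3);  [6] (0, 0, 1, 0, 2);  [7] (0, 1, 1, 1, 1);  [8] (0, 0, 1, 0, 2);  [9] (0, 0, 1, 0, 2);  [10] (1, 1, 1, 0, 0);  [11] (1, 1, 1, 0, 0);  [12] (0, 1, 1, 1, 1);  [13] (0, 1, 1, 1, 1);  [14] (1, 1, 1, 0, 0);  [15] (0, 1, 1, 1, 1)

4 distinct reps among the 15 weights ⇒ 4 W_5-linkage classes:

[[1, 4, 6, 8, 9], [2, 7, 12, 13, 15], [3, 5], [10, 11, 14]]


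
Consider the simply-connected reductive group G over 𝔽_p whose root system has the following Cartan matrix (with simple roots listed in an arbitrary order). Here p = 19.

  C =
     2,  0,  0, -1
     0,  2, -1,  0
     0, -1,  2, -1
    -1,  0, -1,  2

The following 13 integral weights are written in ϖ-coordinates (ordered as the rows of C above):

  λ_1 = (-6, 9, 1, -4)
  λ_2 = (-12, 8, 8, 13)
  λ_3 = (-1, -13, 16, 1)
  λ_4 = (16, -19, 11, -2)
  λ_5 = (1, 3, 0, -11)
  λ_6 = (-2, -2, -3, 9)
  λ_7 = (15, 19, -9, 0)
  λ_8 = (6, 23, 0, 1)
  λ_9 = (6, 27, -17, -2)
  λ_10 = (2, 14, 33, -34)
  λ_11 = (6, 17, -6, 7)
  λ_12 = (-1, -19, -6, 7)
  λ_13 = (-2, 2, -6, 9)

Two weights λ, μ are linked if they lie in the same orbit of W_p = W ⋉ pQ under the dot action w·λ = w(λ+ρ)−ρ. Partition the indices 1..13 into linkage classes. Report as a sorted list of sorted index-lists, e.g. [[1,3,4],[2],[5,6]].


C ↔ A_4 under row/col permutation; |W(A_4)| = 120.

Ā_19 reps of the 13 weights (A_4, coords as presented):

  1: (2, 4, 5, 1) · 2: (2, 4, 5, 1) · 3: (0, 12, 5, 2) · 4: (1, 2, 1, 6) · 5: (1, 2, 3, 4) · 6: (1, 2, 1, 6) · 7: (1, 2, 1, 6) · 8: (2, 4, 5, 1) · 9: (1, 2, 1, 6) · 10: (11, 1, 3, 0) · 11: (2, 4, 5, 1) · 12: (11, 1, 3, 0) · 13: (1, 2, 3, 4)

5 distinct reps among the 13 weights ⇒ 5 W_19-linkage classes:

[[1, 2, 8, 11], [3], [4, 6, 7, 9], [5, 13], [10, 12]]


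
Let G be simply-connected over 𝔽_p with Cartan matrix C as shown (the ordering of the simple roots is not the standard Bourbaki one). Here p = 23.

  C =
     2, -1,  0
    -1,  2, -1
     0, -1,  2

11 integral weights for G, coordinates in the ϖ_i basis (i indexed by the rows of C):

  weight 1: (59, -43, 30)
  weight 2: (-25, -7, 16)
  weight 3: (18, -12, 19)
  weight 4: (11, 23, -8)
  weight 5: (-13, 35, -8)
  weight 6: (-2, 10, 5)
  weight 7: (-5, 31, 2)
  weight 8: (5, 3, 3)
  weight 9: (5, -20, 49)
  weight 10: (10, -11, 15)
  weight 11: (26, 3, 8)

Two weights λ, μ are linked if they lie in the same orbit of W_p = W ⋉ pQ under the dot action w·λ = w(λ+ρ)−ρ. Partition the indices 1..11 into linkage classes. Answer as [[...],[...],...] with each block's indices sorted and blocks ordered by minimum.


A_3 Cartan matrix, 3 simple roots permuted; ρ=(1,1,1).

Alcove-folded reps (p=23, 11 weights, presented ϖ-order):

  λ_1+ρ ↦ (3, 11, 4)
  λ_2+ρ ↦ (1, 10, 6)
  λ_3+ρ ↦ (3, 11, 4)
  λ_4+ρ ↦ (1, 10, 6)
  λ_5+ρ ↦ (1, 10, 6)
  λ_6+ρ ↦ (1, 10, 6)
  λ_7+ρ ↦ (3, 11, 4)
  λ_8+ρ ↦ (6, 4, 4)
  λ_9+ρ ↦ (6, 4, 4)
  λ_10+ρ ↦ (1, 10, 6)
  λ_11+ρ ↦ (6, 4, 4)

The 11 indices split into 3 linkage classes (same alcove rep ⇔ same W_23-dot-orbit):

[[1, 3, 7], [2, 4, 5, 6, 10], [8, 9, 11]]


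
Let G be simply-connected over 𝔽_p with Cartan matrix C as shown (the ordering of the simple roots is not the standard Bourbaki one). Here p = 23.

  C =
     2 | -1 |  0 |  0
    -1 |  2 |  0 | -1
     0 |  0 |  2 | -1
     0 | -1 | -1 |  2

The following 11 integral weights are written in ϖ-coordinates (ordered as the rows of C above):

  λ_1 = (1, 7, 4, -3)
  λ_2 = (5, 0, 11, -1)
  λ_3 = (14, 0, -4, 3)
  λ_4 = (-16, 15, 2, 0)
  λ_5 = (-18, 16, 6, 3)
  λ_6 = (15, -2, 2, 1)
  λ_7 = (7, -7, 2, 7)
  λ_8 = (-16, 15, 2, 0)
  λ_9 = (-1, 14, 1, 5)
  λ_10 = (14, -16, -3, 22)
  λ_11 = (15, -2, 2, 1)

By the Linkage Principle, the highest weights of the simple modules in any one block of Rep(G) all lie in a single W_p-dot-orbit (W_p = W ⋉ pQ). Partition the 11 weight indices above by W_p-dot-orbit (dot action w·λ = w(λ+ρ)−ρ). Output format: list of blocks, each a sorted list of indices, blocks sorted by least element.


C ↔ A_4 under row/col permutation; |W(A_4)| = 120.

Ā_23 reps of the 11 weights (A_4, coords as presented):

  λ_1+ρ ↦ (2, 6, 3, 2) · λ_2+ρ ↦ (6, 1, 12, 0) · λ_3+ρ ↦ (15, 1, 3, 1) · λ_4+ρ ↦ (15, 1, 3, 1) · λ_5+ρ ↦ (12, 0, 2, 4) · λ_6+ρ ↦ (15, 1, 3, 1) · λ_7+ρ ↦ (2, 6, 3, 2) · λ_8+ρ ↦ (15, 1, 3, 1) · λ_9+ρ ↦ (0, 15, 2, 6) · λ_10+ρ ↦ (0, 15, 2, 6) · λ_11+ρ ↦ (15, 1, 3, 1)

Linkage partition of the 11 weights (5 classes, p=23):

[[1, 7], [2], [3, 4, 6, 8, 11], [5], [9, 10]]
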